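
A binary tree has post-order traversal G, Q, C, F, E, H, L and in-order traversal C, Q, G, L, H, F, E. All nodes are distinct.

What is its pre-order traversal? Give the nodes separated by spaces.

The last element of post-order is the root; it splits in-order into left and right subtrees.
Root L: left subtree has 3 nodes {C, Q, G}, right has 3 {H, F, E}.
  Root C: left subtree has 0 nodes { }, right has 2 {Q, G}.
    Root Q: left subtree has 0 nodes { }, right has 1 {G}.
  Root H: left subtree has 0 nodes { }, right has 2 {F, E}.
    Root E: left subtree has 1 node {F}, right has 0 { }.

L C Q G H E F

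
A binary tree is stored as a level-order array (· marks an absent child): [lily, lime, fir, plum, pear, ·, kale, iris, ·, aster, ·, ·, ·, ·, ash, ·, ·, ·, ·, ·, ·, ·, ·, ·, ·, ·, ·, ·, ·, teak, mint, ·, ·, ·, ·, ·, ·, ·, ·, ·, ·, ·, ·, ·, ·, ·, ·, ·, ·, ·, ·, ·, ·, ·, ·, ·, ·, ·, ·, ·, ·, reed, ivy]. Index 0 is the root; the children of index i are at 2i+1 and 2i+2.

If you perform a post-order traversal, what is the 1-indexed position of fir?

Post-order visits the left subtree, then the right subtree, then the node.
At lily: go left to lime.
  At lime: go left to plum.
    At plum: go left to iris.
      iris is a leaf — visit iris.
    At plum: no right child.
    Visit plum.
  At lime: go right to pear.
    At pear: go left to aster.
      aster is a leaf — visit aster.
    At pear: no right child.
    Visit pear.
  Visit lime.
At lily: go right to fir.
  At fir: no left child.
  At fir: go right to kale.
    At kale: no left child.
    At kale: go right to ash.
      At ash: go left to teak.
        teak is a leaf — visit teak.
      At ash: go right to mint.
        At mint: go left to reed.
          reed is a leaf — visit reed.
        At mint: go right to ivy.
          ivy is a leaf — visit ivy.
        Visit mint.
      Visit ash.
    Visit kale.
  Visit fir.
Visit lily.
Full post-order sequence: iris, plum, aster, pear, lime, teak, reed, ivy, mint, ash, kale, fir, lily.

12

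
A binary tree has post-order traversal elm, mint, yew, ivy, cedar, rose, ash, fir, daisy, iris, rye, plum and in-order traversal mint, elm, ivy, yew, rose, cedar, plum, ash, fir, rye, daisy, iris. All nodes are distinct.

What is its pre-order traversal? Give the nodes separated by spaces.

plum rose ivy mint elm yew cedar rye fir ash iris daisy

The last element of post-order is the root; it splits in-order into left and right subtrees.
Root plum: left subtree has 6 nodes {mint, elm, ivy, yew, rose, cedar}, right has 5 {ash, fir, rye, daisy, iris}.
  Root rose: left subtree has 4 nodes {mint, elm, ivy, yew}, right has 1 {cedar}.
    Root ivy: left subtree has 2 nodes {mint, elm}, right has 1 {yew}.
      Root mint: left subtree has 0 nodes { }, right has 1 {elm}.
  Root rye: left subtree has 2 nodes {ash, fir}, right has 2 {daisy, iris}.
    Root fir: left subtree has 1 node {ash}, right has 0 { }.
    Root iris: left subtree has 1 node {daisy}, right has 0 { }.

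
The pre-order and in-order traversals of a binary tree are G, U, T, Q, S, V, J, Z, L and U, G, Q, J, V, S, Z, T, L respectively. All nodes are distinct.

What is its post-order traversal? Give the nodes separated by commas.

The first element of pre-order is the root; it splits in-order into left and right subtrees.
Root G: left subtree has 1 node {U}, right has 7 {Q, J, V, S, Z, T, L}.
  Root T: left subtree has 5 nodes {Q, J, V, S, Z}, right has 1 {L}.
    Root Q: left subtree has 0 nodes { }, right has 4 {J, V, S, Z}.
      Root S: left subtree has 2 nodes {J, V}, right has 1 {Z}.
        Root V: left subtree has 1 node {J}, right has 0 { }.

U, J, V, Z, S, Q, L, T, G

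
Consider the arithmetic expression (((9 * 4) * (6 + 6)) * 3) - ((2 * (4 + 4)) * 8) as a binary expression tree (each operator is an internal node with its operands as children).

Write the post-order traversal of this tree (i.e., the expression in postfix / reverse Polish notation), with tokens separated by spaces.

9 4 * 6 6 + * 3 * 2 4 4 + * 8 * -

Post-order on an expression tree gives postfix notation: for each operator, emit left operand, right operand, then the operator.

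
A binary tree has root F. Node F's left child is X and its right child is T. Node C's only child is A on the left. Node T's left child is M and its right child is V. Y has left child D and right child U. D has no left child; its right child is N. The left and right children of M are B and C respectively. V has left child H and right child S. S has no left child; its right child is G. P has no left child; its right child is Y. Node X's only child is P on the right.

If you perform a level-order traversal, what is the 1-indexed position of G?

Level-order visits nodes level by level from the root, left to right within each level.
Level 0: F
Level 1: X, T
Level 2: P, M, V
Level 3: Y, B, C, H, S
Level 4: D, U, A, G
Level 5: N
Full level-order sequence: F, X, T, P, M, V, Y, B, C, H, S, D, U, A, G, N.

15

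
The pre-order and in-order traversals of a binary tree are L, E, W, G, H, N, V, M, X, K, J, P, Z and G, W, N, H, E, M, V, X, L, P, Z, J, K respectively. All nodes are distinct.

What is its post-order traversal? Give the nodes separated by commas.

G, N, H, W, M, X, V, E, Z, P, J, K, L

The first element of pre-order is the root; it splits in-order into left and right subtrees.
Root L: left subtree has 8 nodes {G, W, N, H, E, M, V, X}, right has 4 {P, Z, J, K}.
  Root E: left subtree has 4 nodes {G, W, N, H}, right has 3 {M, V, X}.
    Root W: left subtree has 1 node {G}, right has 2 {N, H}.
      Root H: left subtree has 1 node {N}, right has 0 { }.
    Root V: left subtree has 1 node {M}, right has 1 {X}.
  Root K: left subtree has 3 nodes {P, Z, J}, right has 0 { }.
    Root J: left subtree has 2 nodes {P, Z}, right has 0 { }.
      Root P: left subtree has 0 nodes { }, right has 1 {Z}.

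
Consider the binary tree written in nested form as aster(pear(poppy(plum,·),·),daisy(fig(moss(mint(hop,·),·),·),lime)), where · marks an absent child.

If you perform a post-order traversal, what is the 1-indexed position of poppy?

Post-order visits the left subtree, then the right subtree, then the node.
At aster: go left to pear.
  At pear: go left to poppy.
    At poppy: go left to plum.
      plum is a leaf — visit plum.
    At poppy: no right child.
    Visit poppy.
  At pear: no right child.
  Visit pear.
At aster: go right to daisy.
  At daisy: go left to fig.
    At fig: go left to moss.
      At moss: go left to mint.
        At mint: go left to hop.
          hop is a leaf — visit hop.
        At mint: no right child.
        Visit mint.
      At moss: no right child.
      Visit moss.
    At fig: no right child.
    Visit fig.
  At daisy: go right to lime.
    lime is a leaf — visit lime.
  Visit daisy.
Visit aster.
Full post-order sequence: plum, poppy, pear, hop, mint, moss, fig, lime, daisy, aster.

2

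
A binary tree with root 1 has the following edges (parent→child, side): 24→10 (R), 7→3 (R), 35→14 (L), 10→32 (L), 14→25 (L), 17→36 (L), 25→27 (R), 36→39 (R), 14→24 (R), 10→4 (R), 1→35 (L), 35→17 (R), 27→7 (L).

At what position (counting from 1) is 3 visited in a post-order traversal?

1

Post-order visits the left subtree, then the right subtree, then the node.
At 1: go left to 35.
  At 35: go left to 14.
    At 14: go left to 25.
      At 25: no left child.
      At 25: go right to 27.
        At 27: go left to 7.
          At 7: no left child.
          At 7: go right to 3.
            3 is a leaf — visit 3.
          Visit 7.
        At 27: no right child.
        Visit 27.
      Visit 25.
    At 14: go right to 24.
      At 24: no left child.
      At 24: go right to 10.
        At 10: go left to 32.
          32 is a leaf — visit 32.
        At 10: go right to 4.
          4 is a leaf — visit 4.
        Visit 10.
      Visit 24.
    Visit 14.
  At 35: go right to 17.
    At 17: go left to 36.
      At 36: no left child.
      At 36: go right to 39.
        39 is a leaf — visit 39.
      Visit 36.
    At 17: no right child.
    Visit 17.
  Visit 35.
At 1: no right child.
Visit 1.
Full post-order sequence: 3, 7, 27, 25, 32, 4, 10, 24, 14, 39, 36, 17, 35, 1.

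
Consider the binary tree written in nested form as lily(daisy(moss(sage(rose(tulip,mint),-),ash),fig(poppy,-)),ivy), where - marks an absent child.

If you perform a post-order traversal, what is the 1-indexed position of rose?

Post-order visits the left subtree, then the right subtree, then the node.
At lily: go left to daisy.
  At daisy: go left to moss.
    At moss: go left to sage.
      At sage: go left to rose.
        At rose: go left to tulip.
          tulip is a leaf — visit tulip.
        At rose: go right to mint.
          mint is a leaf — visit mint.
        Visit rose.
      At sage: no right child.
      Visit sage.
    At moss: go right to ash.
      ash is a leaf — visit ash.
    Visit moss.
  At daisy: go right to fig.
    At fig: go left to poppy.
      poppy is a leaf — visit poppy.
    At fig: no right child.
    Visit fig.
  Visit daisy.
At lily: go right to ivy.
  ivy is a leaf — visit ivy.
Visit lily.
Full post-order sequence: tulip, mint, rose, sage, ash, moss, poppy, fig, daisy, ivy, lily.

3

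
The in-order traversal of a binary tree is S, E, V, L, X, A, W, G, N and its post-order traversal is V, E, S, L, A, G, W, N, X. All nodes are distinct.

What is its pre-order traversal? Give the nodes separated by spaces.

The last element of post-order is the root; it splits in-order into left and right subtrees.
Root X: left subtree has 4 nodes {S, E, V, L}, right has 4 {A, W, G, N}.
  Root L: left subtree has 3 nodes {S, E, V}, right has 0 { }.
    Root S: left subtree has 0 nodes { }, right has 2 {E, V}.
      Root E: left subtree has 0 nodes { }, right has 1 {V}.
  Root N: left subtree has 3 nodes {A, W, G}, right has 0 { }.
    Root W: left subtree has 1 node {A}, right has 1 {G}.

X L S E V N W A G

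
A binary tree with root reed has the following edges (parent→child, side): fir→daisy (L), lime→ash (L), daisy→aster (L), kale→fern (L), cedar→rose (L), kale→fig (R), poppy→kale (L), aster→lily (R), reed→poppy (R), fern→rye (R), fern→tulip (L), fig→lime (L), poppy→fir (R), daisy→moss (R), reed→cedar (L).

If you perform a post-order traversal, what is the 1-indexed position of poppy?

15

Post-order visits the left subtree, then the right subtree, then the node.
At reed: go left to cedar.
  At cedar: go left to rose.
    rose is a leaf — visit rose.
  At cedar: no right child.
  Visit cedar.
At reed: go right to poppy.
  At poppy: go left to kale.
    At kale: go left to fern.
      At fern: go left to tulip.
        tulip is a leaf — visit tulip.
      At fern: go right to rye.
        rye is a leaf — visit rye.
      Visit fern.
    At kale: go right to fig.
      At fig: go left to lime.
        At lime: go left to ash.
          ash is a leaf — visit ash.
        At lime: no right child.
        Visit lime.
      At fig: no right child.
      Visit fig.
    Visit kale.
  At poppy: go right to fir.
    At fir: go left to daisy.
      At daisy: go left to aster.
        At aster: no left child.
        At aster: go right to lily.
          lily is a leaf — visit lily.
        Visit aster.
      At daisy: go right to moss.
        moss is a leaf — visit moss.
      Visit daisy.
    At fir: no right child.
    Visit fir.
  Visit poppy.
Visit reed.
Full post-order sequence: rose, cedar, tulip, rye, fern, ash, lime, fig, kale, lily, aster, moss, daisy, fir, poppy, reed.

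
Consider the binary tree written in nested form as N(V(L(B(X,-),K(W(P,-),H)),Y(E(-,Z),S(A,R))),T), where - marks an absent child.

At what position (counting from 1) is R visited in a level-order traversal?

15

Level-order visits nodes level by level from the root, left to right within each level.
Level 0: N
Level 1: V, T
Level 2: L, Y
Level 3: B, K, E, S
Level 4: X, W, H, Z, A, R
Level 5: P
Full level-order sequence: N, V, T, L, Y, B, K, E, S, X, W, H, Z, A, R, P.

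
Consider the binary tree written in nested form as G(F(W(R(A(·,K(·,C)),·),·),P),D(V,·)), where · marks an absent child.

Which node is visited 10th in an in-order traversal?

In-order visits the left subtree, then the node, then the right subtree.
At G: go left to F.
  At F: go left to W.
    At W: go left to R.
      At R: go left to A.
        At A: no left child.
        Visit A.
        At A: go right to K.
          At K: no left child.
          Visit K.
          At K: go right to C.
            C is a leaf — visit C.
      Visit R.
      At R: no right child.
    Visit W.
    At W: no right child.
  Visit F.
  At F: go right to P.
    P is a leaf — visit P.
Visit G.
At G: go right to D.
  At D: go left to V.
    V is a leaf — visit V.
  Visit D.
  At D: no right child.
Full in-order sequence: A, K, C, R, W, F, P, G, V, D.

D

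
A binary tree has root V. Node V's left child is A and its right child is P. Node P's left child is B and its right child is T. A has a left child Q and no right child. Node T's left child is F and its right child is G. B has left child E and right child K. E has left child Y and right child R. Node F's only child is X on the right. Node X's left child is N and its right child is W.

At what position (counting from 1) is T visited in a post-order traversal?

Post-order visits the left subtree, then the right subtree, then the node.
At V: go left to A.
  At A: go left to Q.
    Q is a leaf — visit Q.
  At A: no right child.
  Visit A.
At V: go right to P.
  At P: go left to B.
    At B: go left to E.
      At E: go left to Y.
        Y is a leaf — visit Y.
      At E: go right to R.
        R is a leaf — visit R.
      Visit E.
    At B: go right to K.
      K is a leaf — visit K.
    Visit B.
  At P: go right to T.
    At T: go left to F.
      At F: no left child.
      At F: go right to X.
        At X: go left to N.
          N is a leaf — visit N.
        At X: go right to W.
          W is a leaf — visit W.
        Visit X.
      Visit F.
    At T: go right to G.
      G is a leaf — visit G.
    Visit T.
  Visit P.
Visit V.
Full post-order sequence: Q, A, Y, R, E, K, B, N, W, X, F, G, T, P, V.

13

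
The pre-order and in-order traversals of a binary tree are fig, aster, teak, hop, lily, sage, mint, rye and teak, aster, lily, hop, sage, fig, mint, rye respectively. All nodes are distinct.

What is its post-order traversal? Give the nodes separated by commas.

teak, lily, sage, hop, aster, rye, mint, fig

The first element of pre-order is the root; it splits in-order into left and right subtrees.
Root fig: left subtree has 5 nodes {teak, aster, lily, hop, sage}, right has 2 {mint, rye}.
  Root aster: left subtree has 1 node {teak}, right has 3 {lily, hop, sage}.
    Root hop: left subtree has 1 node {lily}, right has 1 {sage}.
  Root mint: left subtree has 0 nodes { }, right has 1 {rye}.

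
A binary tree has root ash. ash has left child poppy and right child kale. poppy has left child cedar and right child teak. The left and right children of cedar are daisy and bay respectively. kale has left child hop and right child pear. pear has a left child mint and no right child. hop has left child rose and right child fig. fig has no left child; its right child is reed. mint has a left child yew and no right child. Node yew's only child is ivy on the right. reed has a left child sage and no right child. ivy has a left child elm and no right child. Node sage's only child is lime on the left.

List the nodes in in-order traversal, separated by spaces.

daisy cedar bay poppy teak ash rose hop fig lime sage reed kale yew elm ivy mint pear

In-order visits the left subtree, then the node, then the right subtree.
At ash: go left to poppy.
  At poppy: go left to cedar.
    At cedar: go left to daisy.
      daisy is a leaf — visit daisy.
    Visit cedar.
    At cedar: go right to bay.
      bay is a leaf — visit bay.
  Visit poppy.
  At poppy: go right to teak.
    teak is a leaf — visit teak.
Visit ash.
At ash: go right to kale.
  At kale: go left to hop.
    At hop: go left to rose.
      rose is a leaf — visit rose.
    Visit hop.
    At hop: go right to fig.
      At fig: no left child.
      Visit fig.
      At fig: go right to reed.
        At reed: go left to sage.
          At sage: go left to lime.
            lime is a leaf — visit lime.
          Visit sage.
          At sage: no right child.
        Visit reed.
        At reed: no right child.
  Visit kale.
  At kale: go right to pear.
    At pear: go left to mint.
      At mint: go left to yew.
        At yew: no left child.
        Visit yew.
        At yew: go right to ivy.
          At ivy: go left to elm.
            elm is a leaf — visit elm.
          Visit ivy.
          At ivy: no right child.
      Visit mint.
      At mint: no right child.
    Visit pear.
    At pear: no right child.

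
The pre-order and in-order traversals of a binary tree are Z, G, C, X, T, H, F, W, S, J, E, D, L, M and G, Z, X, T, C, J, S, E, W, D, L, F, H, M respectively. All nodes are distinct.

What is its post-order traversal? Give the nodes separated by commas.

The first element of pre-order is the root; it splits in-order into left and right subtrees.
Root Z: left subtree has 1 node {G}, right has 12 {X, T, C, J, S, E, W, D, L, F, H, M}.
  Root C: left subtree has 2 nodes {X, T}, right has 9 {J, S, E, W, D, L, F, H, M}.
    Root X: left subtree has 0 nodes { }, right has 1 {T}.
    Root H: left subtree has 7 nodes {J, S, E, W, D, L, F}, right has 1 {M}.
      Root F: left subtree has 6 nodes {J, S, E, W, D, L}, right has 0 { }.
        Root W: left subtree has 3 nodes {J, S, E}, right has 2 {D, L}.
          Root S: left subtree has 1 node {J}, right has 1 {E}.
          Root D: left subtree has 0 nodes { }, right has 1 {L}.

G, T, X, J, E, S, L, D, W, F, M, H, C, Z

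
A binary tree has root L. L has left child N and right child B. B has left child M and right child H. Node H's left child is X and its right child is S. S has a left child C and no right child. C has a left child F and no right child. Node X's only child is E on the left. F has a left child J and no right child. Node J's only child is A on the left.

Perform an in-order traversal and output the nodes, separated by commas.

N, L, M, B, E, X, H, A, J, F, C, S

In-order visits the left subtree, then the node, then the right subtree.
At L: go left to N.
  N is a leaf — visit N.
Visit L.
At L: go right to B.
  At B: go left to M.
    M is a leaf — visit M.
  Visit B.
  At B: go right to H.
    At H: go left to X.
      At X: go left to E.
        E is a leaf — visit E.
      Visit X.
      At X: no right child.
    Visit H.
    At H: go right to S.
      At S: go left to C.
        At C: go left to F.
          At F: go left to J.
            At J: go left to A.
              A is a leaf — visit A.
            Visit J.
            At J: no right child.
          Visit F.
          At F: no right child.
        Visit C.
        At C: no right child.
      Visit S.
      At S: no right child.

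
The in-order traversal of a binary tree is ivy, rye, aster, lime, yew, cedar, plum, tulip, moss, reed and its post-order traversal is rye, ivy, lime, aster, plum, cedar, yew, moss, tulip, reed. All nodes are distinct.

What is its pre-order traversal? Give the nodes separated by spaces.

reed tulip yew aster ivy rye lime cedar plum moss

The last element of post-order is the root; it splits in-order into left and right subtrees.
Root reed: left subtree has 9 nodes {ivy, rye, aster, lime, yew, cedar, plum, tulip, moss}, right has 0 { }.
  Root tulip: left subtree has 7 nodes {ivy, rye, aster, lime, yew, cedar, plum}, right has 1 {moss}.
    Root yew: left subtree has 4 nodes {ivy, rye, aster, lime}, right has 2 {cedar, plum}.
      Root aster: left subtree has 2 nodes {ivy, rye}, right has 1 {lime}.
        Root ivy: left subtree has 0 nodes { }, right has 1 {rye}.
      Root cedar: left subtree has 0 nodes { }, right has 1 {plum}.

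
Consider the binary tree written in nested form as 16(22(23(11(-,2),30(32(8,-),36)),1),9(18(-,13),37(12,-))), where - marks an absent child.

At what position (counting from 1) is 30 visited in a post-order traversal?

6

Post-order visits the left subtree, then the right subtree, then the node.
At 16: go left to 22.
  At 22: go left to 23.
    At 23: go left to 11.
      At 11: no left child.
      At 11: go right to 2.
        2 is a leaf — visit 2.
      Visit 11.
    At 23: go right to 30.
      At 30: go left to 32.
        At 32: go left to 8.
          8 is a leaf — visit 8.
        At 32: no right child.
        Visit 32.
      At 30: go right to 36.
        36 is a leaf — visit 36.
      Visit 30.
    Visit 23.
  At 22: go right to 1.
    1 is a leaf — visit 1.
  Visit 22.
At 16: go right to 9.
  At 9: go left to 18.
    At 18: no left child.
    At 18: go right to 13.
      13 is a leaf — visit 13.
    Visit 18.
  At 9: go right to 37.
    At 37: go left to 12.
      12 is a leaf — visit 12.
    At 37: no right child.
    Visit 37.
  Visit 9.
Visit 16.
Full post-order sequence: 2, 11, 8, 32, 36, 30, 23, 1, 22, 13, 18, 12, 37, 9, 16.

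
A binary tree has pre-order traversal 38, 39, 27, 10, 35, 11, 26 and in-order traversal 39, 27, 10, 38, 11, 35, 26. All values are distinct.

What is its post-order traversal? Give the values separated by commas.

The first element of pre-order is the root; it splits in-order into left and right subtrees.
Root 38: left subtree has 3 nodes {39, 27, 10}, right has 3 {11, 35, 26}.
  Root 39: left subtree has 0 nodes { }, right has 2 {27, 10}.
    Root 27: left subtree has 0 nodes { }, right has 1 {10}.
  Root 35: left subtree has 1 node {11}, right has 1 {26}.

10, 27, 39, 11, 26, 35, 38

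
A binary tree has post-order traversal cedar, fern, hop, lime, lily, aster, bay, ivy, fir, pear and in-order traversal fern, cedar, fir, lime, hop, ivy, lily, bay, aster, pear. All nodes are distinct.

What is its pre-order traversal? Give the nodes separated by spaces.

The last element of post-order is the root; it splits in-order into left and right subtrees.
Root pear: left subtree has 9 nodes {fern, cedar, fir, lime, hop, ivy, lily, bay, aster}, right has 0 { }.
  Root fir: left subtree has 2 nodes {fern, cedar}, right has 6 {lime, hop, ivy, lily, bay, aster}.
    Root fern: left subtree has 0 nodes { }, right has 1 {cedar}.
    Root ivy: left subtree has 2 nodes {lime, hop}, right has 3 {lily, bay, aster}.
      Root lime: left subtree has 0 nodes { }, right has 1 {hop}.
      Root bay: left subtree has 1 node {lily}, right has 1 {aster}.

pear fir fern cedar ivy lime hop bay lily aster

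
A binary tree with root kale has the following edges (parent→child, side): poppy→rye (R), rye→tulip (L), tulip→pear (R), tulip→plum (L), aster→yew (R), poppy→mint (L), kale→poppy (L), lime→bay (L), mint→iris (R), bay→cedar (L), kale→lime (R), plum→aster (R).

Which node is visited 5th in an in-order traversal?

aster

In-order visits the left subtree, then the node, then the right subtree.
At kale: go left to poppy.
  At poppy: go left to mint.
    At mint: no left child.
    Visit mint.
    At mint: go right to iris.
      iris is a leaf — visit iris.
  Visit poppy.
  At poppy: go right to rye.
    At rye: go left to tulip.
      At tulip: go left to plum.
        At plum: no left child.
        Visit plum.
        At plum: go right to aster.
          At aster: no left child.
          Visit aster.
          At aster: go right to yew.
            yew is a leaf — visit yew.
      Visit tulip.
      At tulip: go right to pear.
        pear is a leaf — visit pear.
    Visit rye.
    At rye: no right child.
Visit kale.
At kale: go right to lime.
  At lime: go left to bay.
    At bay: go left to cedar.
      cedar is a leaf — visit cedar.
    Visit bay.
    At bay: no right child.
  Visit lime.
  At lime: no right child.
Full in-order sequence: mint, iris, poppy, plum, aster, yew, tulip, pear, rye, kale, cedar, bay, lime.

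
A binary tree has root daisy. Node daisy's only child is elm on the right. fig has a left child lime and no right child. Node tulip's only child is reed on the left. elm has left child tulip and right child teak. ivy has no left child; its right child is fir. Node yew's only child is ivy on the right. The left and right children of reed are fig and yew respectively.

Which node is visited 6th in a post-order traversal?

Post-order visits the left subtree, then the right subtree, then the node.
At daisy: no left child.
At daisy: go right to elm.
  At elm: go left to tulip.
    At tulip: go left to reed.
      At reed: go left to fig.
        At fig: go left to lime.
          lime is a leaf — visit lime.
        At fig: no right child.
        Visit fig.
      At reed: go right to yew.
        At yew: no left child.
        At yew: go right to ivy.
          At ivy: no left child.
          At ivy: go right to fir.
            fir is a leaf — visit fir.
          Visit ivy.
        Visit yew.
      Visit reed.
    At tulip: no right child.
    Visit tulip.
  At elm: go right to teak.
    teak is a leaf — visit teak.
  Visit elm.
Visit daisy.
Full post-order sequence: lime, fig, fir, ivy, yew, reed, tulip, teak, elm, daisy.

reed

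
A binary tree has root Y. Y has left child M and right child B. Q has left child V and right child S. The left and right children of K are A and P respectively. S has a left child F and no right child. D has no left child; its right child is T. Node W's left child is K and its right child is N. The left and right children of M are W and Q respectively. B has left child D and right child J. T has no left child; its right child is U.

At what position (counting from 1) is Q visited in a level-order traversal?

5

Level-order visits nodes level by level from the root, left to right within each level.
Level 0: Y
Level 1: M, B
Level 2: W, Q, D, J
Level 3: K, N, V, S, T
Level 4: A, P, F, U
Full level-order sequence: Y, M, B, W, Q, D, J, K, N, V, S, T, A, P, F, U.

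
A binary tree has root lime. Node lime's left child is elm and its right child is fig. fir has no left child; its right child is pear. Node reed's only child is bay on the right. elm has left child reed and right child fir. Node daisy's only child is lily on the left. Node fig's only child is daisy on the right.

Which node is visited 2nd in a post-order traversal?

reed

Post-order visits the left subtree, then the right subtree, then the node.
At lime: go left to elm.
  At elm: go left to reed.
    At reed: no left child.
    At reed: go right to bay.
      bay is a leaf — visit bay.
    Visit reed.
  At elm: go right to fir.
    At fir: no left child.
    At fir: go right to pear.
      pear is a leaf — visit pear.
    Visit fir.
  Visit elm.
At lime: go right to fig.
  At fig: no left child.
  At fig: go right to daisy.
    At daisy: go left to lily.
      lily is a leaf — visit lily.
    At daisy: no right child.
    Visit daisy.
  Visit fig.
Visit lime.
Full post-order sequence: bay, reed, pear, fir, elm, lily, daisy, fig, lime.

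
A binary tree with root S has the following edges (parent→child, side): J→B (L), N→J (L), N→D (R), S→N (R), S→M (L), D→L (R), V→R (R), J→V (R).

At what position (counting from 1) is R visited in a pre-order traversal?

Pre-order visits the node, then its left subtree, then its right subtree.
Visit S.
At S: go left to M.
  M is a leaf — visit M.
At S: go right to N.
  Visit N.
  At N: go left to J.
    Visit J.
    At J: go left to B.
      B is a leaf — visit B.
    At J: go right to V.
      Visit V.
      At V: no left child.
      At V: go right to R.
        R is a leaf — visit R.
  At N: go right to D.
    Visit D.
    At D: no left child.
    At D: go right to L.
      L is a leaf — visit L.
Full pre-order sequence: S, M, N, J, B, V, R, D, L.

7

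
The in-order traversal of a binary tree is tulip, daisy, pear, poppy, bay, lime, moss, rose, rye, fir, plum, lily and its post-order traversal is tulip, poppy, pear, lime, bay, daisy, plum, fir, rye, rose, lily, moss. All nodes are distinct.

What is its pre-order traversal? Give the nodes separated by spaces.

moss daisy tulip bay pear poppy lime lily rose rye fir plum

The last element of post-order is the root; it splits in-order into left and right subtrees.
Root moss: left subtree has 6 nodes {tulip, daisy, pear, poppy, bay, lime}, right has 5 {rose, rye, fir, plum, lily}.
  Root daisy: left subtree has 1 node {tulip}, right has 4 {pear, poppy, bay, lime}.
    Root bay: left subtree has 2 nodes {pear, poppy}, right has 1 {lime}.
      Root pear: left subtree has 0 nodes { }, right has 1 {poppy}.
  Root lily: left subtree has 4 nodes {rose, rye, fir, plum}, right has 0 { }.
    Root rose: left subtree has 0 nodes { }, right has 3 {rye, fir, plum}.
      Root rye: left subtree has 0 nodes { }, right has 2 {fir, plum}.
        Root fir: left subtree has 0 nodes { }, right has 1 {plum}.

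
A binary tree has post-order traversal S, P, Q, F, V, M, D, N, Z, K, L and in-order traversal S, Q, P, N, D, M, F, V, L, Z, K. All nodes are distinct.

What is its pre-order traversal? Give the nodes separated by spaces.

The last element of post-order is the root; it splits in-order into left and right subtrees.
Root L: left subtree has 8 nodes {S, Q, P, N, D, M, F, V}, right has 2 {Z, K}.
  Root N: left subtree has 3 nodes {S, Q, P}, right has 4 {D, M, F, V}.
    Root Q: left subtree has 1 node {S}, right has 1 {P}.
    Root D: left subtree has 0 nodes { }, right has 3 {M, F, V}.
      Root M: left subtree has 0 nodes { }, right has 2 {F, V}.
        Root V: left subtree has 1 node {F}, right has 0 { }.
  Root K: left subtree has 1 node {Z}, right has 0 { }.

L N Q S P D M V F K Z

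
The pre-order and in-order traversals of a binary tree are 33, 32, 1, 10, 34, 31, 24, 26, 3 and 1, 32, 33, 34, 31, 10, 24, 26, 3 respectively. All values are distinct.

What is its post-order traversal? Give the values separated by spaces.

1 32 31 34 3 26 24 10 33

The first element of pre-order is the root; it splits in-order into left and right subtrees.
Root 33: left subtree has 2 nodes {1, 32}, right has 6 {34, 31, 10, 24, 26, 3}.
  Root 32: left subtree has 1 node {1}, right has 0 { }.
  Root 10: left subtree has 2 nodes {34, 31}, right has 3 {24, 26, 3}.
    Root 34: left subtree has 0 nodes { }, right has 1 {31}.
    Root 24: left subtree has 0 nodes { }, right has 2 {26, 3}.
      Root 26: left subtree has 0 nodes { }, right has 1 {3}.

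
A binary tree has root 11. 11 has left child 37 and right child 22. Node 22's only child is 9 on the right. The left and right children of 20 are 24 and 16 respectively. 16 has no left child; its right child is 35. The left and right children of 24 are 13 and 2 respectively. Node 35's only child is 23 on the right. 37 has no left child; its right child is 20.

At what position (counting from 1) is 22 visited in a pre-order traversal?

Pre-order visits the node, then its left subtree, then its right subtree.
Visit 11.
At 11: go left to 37.
  Visit 37.
  At 37: no left child.
  At 37: go right to 20.
    Visit 20.
    At 20: go left to 24.
      Visit 24.
      At 24: go left to 13.
        13 is a leaf — visit 13.
      At 24: go right to 2.
        2 is a leaf — visit 2.
    At 20: go right to 16.
      Visit 16.
      At 16: no left child.
      At 16: go right to 35.
        Visit 35.
        At 35: no left child.
        At 35: go right to 23.
          23 is a leaf — visit 23.
At 11: go right to 22.
  Visit 22.
  At 22: no left child.
  At 22: go right to 9.
    9 is a leaf — visit 9.
Full pre-order sequence: 11, 37, 20, 24, 13, 2, 16, 35, 23, 22, 9.

10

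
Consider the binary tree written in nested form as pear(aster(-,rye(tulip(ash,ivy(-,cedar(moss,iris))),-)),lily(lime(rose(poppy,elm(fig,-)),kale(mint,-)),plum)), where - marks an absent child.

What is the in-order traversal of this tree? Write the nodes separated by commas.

aster, ash, tulip, ivy, moss, cedar, iris, rye, pear, poppy, rose, fig, elm, lime, mint, kale, lily, plum

In-order visits the left subtree, then the node, then the right subtree.
At pear: go left to aster.
  At aster: no left child.
  Visit aster.
  At aster: go right to rye.
    At rye: go left to tulip.
      At tulip: go left to ash.
        ash is a leaf — visit ash.
      Visit tulip.
      At tulip: go right to ivy.
        At ivy: no left child.
        Visit ivy.
        At ivy: go right to cedar.
          At cedar: go left to moss.
            moss is a leaf — visit moss.
          Visit cedar.
          At cedar: go right to iris.
            iris is a leaf — visit iris.
    Visit rye.
    At rye: no right child.
Visit pear.
At pear: go right to lily.
  At lily: go left to lime.
    At lime: go left to rose.
      At rose: go left to poppy.
        poppy is a leaf — visit poppy.
      Visit rose.
      At rose: go right to elm.
        At elm: go left to fig.
          fig is a leaf — visit fig.
        Visit elm.
        At elm: no right child.
    Visit lime.
    At lime: go right to kale.
      At kale: go left to mint.
        mint is a leaf — visit mint.
      Visit kale.
      At kale: no right child.
  Visit lily.
  At lily: go right to plum.
    plum is a leaf — visit plum.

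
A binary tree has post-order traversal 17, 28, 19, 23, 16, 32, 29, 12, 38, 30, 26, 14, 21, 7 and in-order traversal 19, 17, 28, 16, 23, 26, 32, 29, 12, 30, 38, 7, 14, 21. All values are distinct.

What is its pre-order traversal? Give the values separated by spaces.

7 26 16 19 28 17 23 30 12 29 32 38 21 14

The last element of post-order is the root; it splits in-order into left and right subtrees.
Root 7: left subtree has 11 nodes {19, 17, 28, 16, 23, 26, 32, 29, 12, 30, 38}, right has 2 {14, 21}.
  Root 26: left subtree has 5 nodes {19, 17, 28, 16, 23}, right has 5 {32, 29, 12, 30, 38}.
    Root 16: left subtree has 3 nodes {19, 17, 28}, right has 1 {23}.
      Root 19: left subtree has 0 nodes { }, right has 2 {17, 28}.
        Root 28: left subtree has 1 node {17}, right has 0 { }.
    Root 30: left subtree has 3 nodes {32, 29, 12}, right has 1 {38}.
      Root 12: left subtree has 2 nodes {32, 29}, right has 0 { }.
        Root 29: left subtree has 1 node {32}, right has 0 { }.
  Root 21: left subtree has 1 node {14}, right has 0 { }.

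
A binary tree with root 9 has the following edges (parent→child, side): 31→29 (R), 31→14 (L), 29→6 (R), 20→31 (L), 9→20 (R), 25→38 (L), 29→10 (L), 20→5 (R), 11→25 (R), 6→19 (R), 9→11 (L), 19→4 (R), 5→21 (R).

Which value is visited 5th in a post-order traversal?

Post-order visits the left subtree, then the right subtree, then the node.
At 9: go left to 11.
  At 11: no left child.
  At 11: go right to 25.
    At 25: go left to 38.
      38 is a leaf — visit 38.
    At 25: no right child.
    Visit 25.
  Visit 11.
At 9: go right to 20.
  At 20: go left to 31.
    At 31: go left to 14.
      14 is a leaf — visit 14.
    At 31: go right to 29.
      At 29: go left to 10.
        10 is a leaf — visit 10.
      At 29: go right to 6.
        At 6: no left child.
        At 6: go right to 19.
          At 19: no left child.
          At 19: go right to 4.
            4 is a leaf — visit 4.
          Visit 19.
        Visit 6.
      Visit 29.
    Visit 31.
  At 20: go right to 5.
    At 5: no left child.
    At 5: go right to 21.
      21 is a leaf — visit 21.
    Visit 5.
  Visit 20.
Visit 9.
Full post-order sequence: 38, 25, 11, 14, 10, 4, 19, 6, 29, 31, 21, 5, 20, 9.

10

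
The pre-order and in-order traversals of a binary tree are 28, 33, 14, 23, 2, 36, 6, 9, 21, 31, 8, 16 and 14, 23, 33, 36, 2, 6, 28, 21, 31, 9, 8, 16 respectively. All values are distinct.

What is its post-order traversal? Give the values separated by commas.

23, 14, 36, 6, 2, 33, 31, 21, 16, 8, 9, 28

The first element of pre-order is the root; it splits in-order into left and right subtrees.
Root 28: left subtree has 6 nodes {14, 23, 33, 36, 2, 6}, right has 5 {21, 31, 9, 8, 16}.
  Root 33: left subtree has 2 nodes {14, 23}, right has 3 {36, 2, 6}.
    Root 14: left subtree has 0 nodes { }, right has 1 {23}.
    Root 2: left subtree has 1 node {36}, right has 1 {6}.
  Root 9: left subtree has 2 nodes {21, 31}, right has 2 {8, 16}.
    Root 21: left subtree has 0 nodes { }, right has 1 {31}.
    Root 8: left subtree has 0 nodes { }, right has 1 {16}.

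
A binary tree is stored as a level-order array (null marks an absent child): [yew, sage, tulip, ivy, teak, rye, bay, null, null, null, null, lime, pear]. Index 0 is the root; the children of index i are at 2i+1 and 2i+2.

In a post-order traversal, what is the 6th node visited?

Post-order visits the left subtree, then the right subtree, then the node.
At yew: go left to sage.
  At sage: go left to ivy.
    ivy is a leaf — visit ivy.
  At sage: go right to teak.
    teak is a leaf — visit teak.
  Visit sage.
At yew: go right to tulip.
  At tulip: go left to rye.
    At rye: go left to lime.
      lime is a leaf — visit lime.
    At rye: go right to pear.
      pear is a leaf — visit pear.
    Visit rye.
  At tulip: go right to bay.
    bay is a leaf — visit bay.
  Visit tulip.
Visit yew.
Full post-order sequence: ivy, teak, sage, lime, pear, rye, bay, tulip, yew.

rye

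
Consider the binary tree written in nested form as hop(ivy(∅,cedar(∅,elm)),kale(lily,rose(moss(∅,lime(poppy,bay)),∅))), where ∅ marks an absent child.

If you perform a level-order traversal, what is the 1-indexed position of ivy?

Level-order visits nodes level by level from the root, left to right within each level.
Level 0: hop
Level 1: ivy, kale
Level 2: cedar, lily, rose
Level 3: elm, moss
Level 4: lime
Level 5: poppy, bay
Full level-order sequence: hop, ivy, kale, cedar, lily, rose, elm, moss, lime, poppy, bay.

2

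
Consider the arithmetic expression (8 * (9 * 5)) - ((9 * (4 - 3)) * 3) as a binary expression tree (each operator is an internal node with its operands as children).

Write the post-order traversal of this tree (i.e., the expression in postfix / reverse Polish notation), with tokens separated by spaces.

Post-order on an expression tree gives postfix notation: for each operator, emit left operand, right operand, then the operator.

8 9 5 * * 9 4 3 - * 3 * -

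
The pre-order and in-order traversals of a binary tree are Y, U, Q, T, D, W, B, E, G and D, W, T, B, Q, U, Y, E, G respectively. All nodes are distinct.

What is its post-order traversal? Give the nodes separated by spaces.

The first element of pre-order is the root; it splits in-order into left and right subtrees.
Root Y: left subtree has 6 nodes {D, W, T, B, Q, U}, right has 2 {E, G}.
  Root U: left subtree has 5 nodes {D, W, T, B, Q}, right has 0 { }.
    Root Q: left subtree has 4 nodes {D, W, T, B}, right has 0 { }.
      Root T: left subtree has 2 nodes {D, W}, right has 1 {B}.
        Root D: left subtree has 0 nodes { }, right has 1 {W}.
  Root E: left subtree has 0 nodes { }, right has 1 {G}.

W D B T Q U G E Y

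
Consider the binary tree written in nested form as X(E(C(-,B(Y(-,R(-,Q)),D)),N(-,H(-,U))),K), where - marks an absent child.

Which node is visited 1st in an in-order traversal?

In-order visits the left subtree, then the node, then the right subtree.
At X: go left to E.
  At E: go left to C.
    At C: no left child.
    Visit C.
    At C: go right to B.
      At B: go left to Y.
        At Y: no left child.
        Visit Y.
        At Y: go right to R.
          At R: no left child.
          Visit R.
          At R: go right to Q.
            Q is a leaf — visit Q.
      Visit B.
      At B: go right to D.
        D is a leaf — visit D.
  Visit E.
  At E: go right to N.
    At N: no left child.
    Visit N.
    At N: go right to H.
      At H: no left child.
      Visit H.
      At H: go right to U.
        U is a leaf — visit U.
Visit X.
At X: go right to K.
  K is a leaf — visit K.
Full in-order sequence: C, Y, R, Q, B, D, E, N, H, U, X, K.

C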